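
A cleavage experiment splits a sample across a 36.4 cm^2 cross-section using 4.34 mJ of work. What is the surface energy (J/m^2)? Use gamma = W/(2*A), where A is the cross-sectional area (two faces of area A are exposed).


Convert: A = 36.4 cm^2 = 0.00364 m^2, W = 4.34 mJ = 0.00434 J
Cleaving exposes two faces of area A, so total new surface = 2*A and gamma = W / (2*A)
gamma = 0.00434 / (2 * 0.00364)
gamma = 0.596 J/m^2

0.596


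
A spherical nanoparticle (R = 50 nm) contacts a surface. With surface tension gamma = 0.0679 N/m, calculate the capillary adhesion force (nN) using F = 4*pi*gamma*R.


Convert radius: R = 50 nm = 5e-08 m
F = 4 * pi * gamma * R
F = 4 * pi * 0.0679 * 5e-08
F = 4.26628e-08 N = 42.6628 nN

42.6628


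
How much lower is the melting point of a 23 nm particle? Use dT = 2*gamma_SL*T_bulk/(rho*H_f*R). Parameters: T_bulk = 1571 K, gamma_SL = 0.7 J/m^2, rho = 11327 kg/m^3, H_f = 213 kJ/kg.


Radius R = 23/2 = 11.5 nm = 1.15e-08 m
Convert H_f = 213 kJ/kg = 213000 J/kg
dT = 2 * gamma_SL * T_bulk / (rho * H_f * R)
dT = 2 * 0.7 * 1571 / (11327 * 213000 * 1.15e-08)
dT = 79.3 K

79.3


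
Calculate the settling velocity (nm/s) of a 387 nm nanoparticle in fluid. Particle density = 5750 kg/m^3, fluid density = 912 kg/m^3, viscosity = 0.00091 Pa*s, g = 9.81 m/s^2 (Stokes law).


Radius R = 387/2 nm = 1.935e-07 m
Density difference = 5750 - 912 = 4838 kg/m^3
v = 2 * R^2 * (rho_p - rho_f) * g / (9 * eta)
v = 2 * (1.935e-07)^2 * 4838 * 9.81 / (9 * 0.00091)
v = 4.33953e-07 m/s = 433.9532 nm/s

433.9532


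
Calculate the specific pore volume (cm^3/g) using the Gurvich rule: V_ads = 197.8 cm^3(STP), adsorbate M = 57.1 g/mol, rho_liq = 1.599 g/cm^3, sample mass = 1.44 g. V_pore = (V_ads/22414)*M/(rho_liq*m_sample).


Moles adsorbed n = V_ads / 22414 = 197.8 / 22414 = 8.824842e-03 mol
Liquid volume V_liq = n * M / rho_liq = 8.824842e-03 * 57.1 / 1.599 = 0.31513 cm^3
Specific pore volume V_pore = V_liq / m_sample = 0.31513 / 1.44
V_pore = 0.2188 cm^3/g

0.2188


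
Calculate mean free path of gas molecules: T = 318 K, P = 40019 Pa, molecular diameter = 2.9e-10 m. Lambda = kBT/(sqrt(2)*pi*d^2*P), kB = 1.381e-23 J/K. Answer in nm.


Mean free path: lambda = kB*T / (sqrt(2) * pi * d^2 * P)
lambda = 1.381e-23 * 318 / (sqrt(2) * pi * (2.9e-10)^2 * 40019)
lambda = 2.93693e-07 m
lambda = 293.69 nm

293.69


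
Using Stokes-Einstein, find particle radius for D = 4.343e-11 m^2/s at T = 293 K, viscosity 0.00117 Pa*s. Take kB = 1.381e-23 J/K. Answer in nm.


Stokes-Einstein: R = kB*T / (6*pi*eta*D)
R = 1.381e-23 * 293 / (6 * pi * 0.00117 * 4.343e-11)
R = 4.22459e-09 m = 4.22 nm

4.22


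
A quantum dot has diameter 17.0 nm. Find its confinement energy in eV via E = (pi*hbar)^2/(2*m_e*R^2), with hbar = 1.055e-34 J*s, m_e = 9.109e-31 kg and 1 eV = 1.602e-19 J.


Radius R = 17.0/2 = 8.5 nm = 8.5e-09 m
E = (pi * 1.055e-34)^2 / (2 * 9.109e-31 * (8.5e-09)^2)
E(J) = 8.34576e-22
E = E(J) / 1.602e-19 = 0.0052 eV

0.0052


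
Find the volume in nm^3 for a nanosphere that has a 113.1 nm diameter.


Radius r = 113.1/2 = 56.55 nm
Volume V = (4/3) * pi * r^3
V = (4/3) * pi * (56.55)^3
V = 757506.63 nm^3

757506.63


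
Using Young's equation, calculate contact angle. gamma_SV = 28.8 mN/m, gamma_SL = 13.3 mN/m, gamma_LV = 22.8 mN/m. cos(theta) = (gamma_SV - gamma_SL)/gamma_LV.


cos(theta) = (gamma_SV - gamma_SL) / gamma_LV
cos(theta) = (28.8 - 13.3) / 22.8
cos(theta) = 0.679825
theta = arccos(0.679825) = 47.17 degrees

47.17


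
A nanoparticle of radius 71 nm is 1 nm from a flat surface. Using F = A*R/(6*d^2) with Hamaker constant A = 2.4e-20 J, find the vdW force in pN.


Convert to SI: R = 71 nm = 7.1e-08 m, d = 1 nm = 1e-09 m
F = A * R / (6 * d^2)
F = 2.4e-20 * 7.1e-08 / (6 * (1e-09)^2)
F = 2.84e-10 N = 284.0 pN

284.0


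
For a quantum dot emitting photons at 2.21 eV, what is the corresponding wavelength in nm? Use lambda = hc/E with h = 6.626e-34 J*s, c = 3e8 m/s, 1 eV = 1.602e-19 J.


Convert energy: E = 2.21 eV = 2.21 * 1.602e-19 = 3.54042e-19 J
lambda = h*c / E = 6.626e-34 * 3e8 / 3.54042e-19
lambda = 5.61459e-07 m = 561.5 nm

561.5


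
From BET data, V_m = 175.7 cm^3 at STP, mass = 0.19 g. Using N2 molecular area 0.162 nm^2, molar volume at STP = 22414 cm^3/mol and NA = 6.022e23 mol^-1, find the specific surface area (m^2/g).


Number of moles in monolayer = V_m / 22414 = 175.7 / 22414 = 0.00783885
Number of molecules = moles * NA = 0.00783885 * 6.022e23
SA = molecules * sigma / mass
SA = (175.7 / 22414) * 6.022e23 * 0.162e-18 / 0.19
SA = 4024.9 m^2/g

4024.9


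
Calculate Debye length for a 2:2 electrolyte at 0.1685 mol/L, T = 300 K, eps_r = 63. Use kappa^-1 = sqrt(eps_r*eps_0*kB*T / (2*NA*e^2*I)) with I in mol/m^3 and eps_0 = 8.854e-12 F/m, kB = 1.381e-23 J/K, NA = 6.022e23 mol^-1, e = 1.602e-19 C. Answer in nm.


Ionic strength I = 0.1685 * 2^2 * 1000 = 674 mol/m^3
kappa^-1 = sqrt(63 * 8.854e-12 * 1.381e-23 * 300 / (2 * 6.022e23 * (1.602e-19)^2 * 674))
kappa^-1 = 0.333 nm

0.333


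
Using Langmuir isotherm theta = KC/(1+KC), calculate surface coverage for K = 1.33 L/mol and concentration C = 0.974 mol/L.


Langmuir isotherm: theta = K*C / (1 + K*C)
K*C = 1.33 * 0.974 = 1.29542
theta = 1.29542 / (1 + 1.29542) = 1.29542 / 2.29542
theta = 0.5643

0.5643


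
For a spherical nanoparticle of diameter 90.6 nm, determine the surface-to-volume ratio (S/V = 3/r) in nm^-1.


Radius r = 90.6/2 = 45.3 nm
S/V = 3 / r = 3 / 45.3
S/V = 0.0662 nm^-1

0.0662


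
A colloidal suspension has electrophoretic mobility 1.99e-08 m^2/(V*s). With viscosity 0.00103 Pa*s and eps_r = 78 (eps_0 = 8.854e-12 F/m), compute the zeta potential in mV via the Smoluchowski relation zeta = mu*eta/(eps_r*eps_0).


Smoluchowski equation: zeta = mu * eta / (eps_r * eps_0)
zeta = 1.99e-08 * 0.00103 / (78 * 8.854e-12)
zeta = 0.029679 V = 29.68 mV

29.68


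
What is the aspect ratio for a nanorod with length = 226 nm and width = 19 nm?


Aspect ratio AR = length / diameter
AR = 226 / 19
AR = 11.89

11.89


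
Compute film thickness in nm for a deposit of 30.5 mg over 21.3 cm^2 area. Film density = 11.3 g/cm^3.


Convert: m = 30.5 mg = 3.0500e-05 kg, A = 21.3 cm^2 = 2.1300e-03 m^2, rho = 11.3 g/cm^3 = 11300 kg/m^3
t = m / (A * rho)
t = 3.0500e-05 / (2.1300e-03 * 11300)
t = 1.2672e-06 m = 1267.2 nm

1267.2


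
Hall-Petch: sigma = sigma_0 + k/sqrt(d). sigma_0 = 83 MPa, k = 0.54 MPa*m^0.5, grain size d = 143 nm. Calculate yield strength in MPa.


d = 143 nm = 1.43e-07 m
sqrt(d) = 0.0003781534
Hall-Petch contribution = k / sqrt(d) = 0.54 / 0.0003781534 = 1428.0 MPa
sigma = sigma_0 + k/sqrt(d) = 83 + 1428.0 = 1511.0 MPa

1511.0


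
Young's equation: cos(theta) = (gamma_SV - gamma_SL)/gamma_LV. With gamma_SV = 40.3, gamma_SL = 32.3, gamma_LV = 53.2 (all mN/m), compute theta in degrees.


cos(theta) = (gamma_SV - gamma_SL) / gamma_LV
cos(theta) = (40.3 - 32.3) / 53.2
cos(theta) = 0.150376
theta = arccos(0.150376) = 81.35 degrees

81.35


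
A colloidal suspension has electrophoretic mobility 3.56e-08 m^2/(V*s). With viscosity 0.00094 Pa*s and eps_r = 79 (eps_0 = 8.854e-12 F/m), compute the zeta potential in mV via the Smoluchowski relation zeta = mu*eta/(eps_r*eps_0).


Smoluchowski equation: zeta = mu * eta / (eps_r * eps_0)
zeta = 3.56e-08 * 0.00094 / (79 * 8.854e-12)
zeta = 0.047842 V = 47.84 mV

47.84


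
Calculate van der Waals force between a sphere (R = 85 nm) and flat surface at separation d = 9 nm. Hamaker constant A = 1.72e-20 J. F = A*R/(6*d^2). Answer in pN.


Convert to SI: R = 85 nm = 8.5e-08 m, d = 9 nm = 9e-09 m
F = A * R / (6 * d^2)
F = 1.72e-20 * 8.5e-08 / (6 * (9e-09)^2)
F = 3.00823e-12 N = 3.008 pN

3.008


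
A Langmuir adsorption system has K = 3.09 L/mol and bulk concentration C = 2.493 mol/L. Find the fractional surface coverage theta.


Langmuir isotherm: theta = K*C / (1 + K*C)
K*C = 3.09 * 2.493 = 7.70337
theta = 7.70337 / (1 + 7.70337) = 7.70337 / 8.70337
theta = 0.8851

0.8851


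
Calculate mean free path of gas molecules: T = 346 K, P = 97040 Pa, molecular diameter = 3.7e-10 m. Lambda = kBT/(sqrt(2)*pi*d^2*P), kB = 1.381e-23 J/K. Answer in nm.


Mean free path: lambda = kB*T / (sqrt(2) * pi * d^2 * P)
lambda = 1.381e-23 * 346 / (sqrt(2) * pi * (3.7e-10)^2 * 97040)
lambda = 8.09563e-08 m
lambda = 80.96 nm

80.96


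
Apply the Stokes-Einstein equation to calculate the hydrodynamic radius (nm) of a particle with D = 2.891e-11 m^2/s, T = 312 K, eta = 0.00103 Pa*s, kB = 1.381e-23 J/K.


Stokes-Einstein: R = kB*T / (6*pi*eta*D)
R = 1.381e-23 * 312 / (6 * pi * 0.00103 * 2.891e-11)
R = 7.67647e-09 m = 7.68 nm

7.68


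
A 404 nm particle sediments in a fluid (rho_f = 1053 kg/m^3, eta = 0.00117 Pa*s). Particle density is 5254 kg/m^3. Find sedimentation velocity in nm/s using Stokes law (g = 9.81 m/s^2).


Radius R = 404/2 nm = 2.02e-07 m
Density difference = 5254 - 1053 = 4201 kg/m^3
v = 2 * R^2 * (rho_p - rho_f) * g / (9 * eta)
v = 2 * (2.02e-07)^2 * 4201 * 9.81 / (9 * 0.00117)
v = 3.19393e-07 m/s = 319.3935 nm/s

319.3935


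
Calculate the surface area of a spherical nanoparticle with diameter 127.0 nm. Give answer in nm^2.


Radius r = 127.0/2 = 63.5 nm
Surface area SA = 4 * pi * r^2
SA = 4 * pi * (63.5)^2
SA = 50670.75 nm^2

50670.75


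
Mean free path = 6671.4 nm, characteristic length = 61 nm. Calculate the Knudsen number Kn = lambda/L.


Knudsen number Kn = lambda / L
Kn = 6671.4 / 61
Kn = 109.3672

109.3672


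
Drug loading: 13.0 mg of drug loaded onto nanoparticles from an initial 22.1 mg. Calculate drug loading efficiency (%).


Drug loading efficiency = (drug loaded / drug initial) * 100
DLE = 13.0 / 22.1 * 100
DLE = 0.5882 * 100
DLE = 58.82%

58.82


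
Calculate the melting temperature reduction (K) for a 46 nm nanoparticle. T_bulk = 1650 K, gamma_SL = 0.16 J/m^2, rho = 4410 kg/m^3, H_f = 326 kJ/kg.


Radius R = 46/2 = 23 nm = 2.3e-08 m
Convert H_f = 326 kJ/kg = 326000 J/kg
dT = 2 * gamma_SL * T_bulk / (rho * H_f * R)
dT = 2 * 0.16 * 1650 / (4410 * 326000 * 2.3e-08)
dT = 16.0 K

16.0


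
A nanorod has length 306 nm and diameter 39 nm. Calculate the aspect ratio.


Aspect ratio AR = length / diameter
AR = 306 / 39
AR = 7.85

7.85


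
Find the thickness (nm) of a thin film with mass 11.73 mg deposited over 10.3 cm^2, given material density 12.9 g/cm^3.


Convert: m = 11.73 mg = 1.1730e-05 kg, A = 10.3 cm^2 = 1.0300e-03 m^2, rho = 12.9 g/cm^3 = 12900 kg/m^3
t = m / (A * rho)
t = 1.1730e-05 / (1.0300e-03 * 12900)
t = 8.8282e-07 m = 882.8 nm

882.8


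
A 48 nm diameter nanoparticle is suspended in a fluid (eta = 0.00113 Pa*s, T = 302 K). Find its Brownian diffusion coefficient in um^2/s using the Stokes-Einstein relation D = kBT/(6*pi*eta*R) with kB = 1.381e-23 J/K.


Radius R = 48/2 = 24 nm = 2.4e-08 m
D = kB*T / (6*pi*eta*R)
D = 1.381e-23 * 302 / (6 * pi * 0.00113 * 2.4e-08)
D = 8.15849e-12 m^2/s = 8.158 um^2/s

8.158


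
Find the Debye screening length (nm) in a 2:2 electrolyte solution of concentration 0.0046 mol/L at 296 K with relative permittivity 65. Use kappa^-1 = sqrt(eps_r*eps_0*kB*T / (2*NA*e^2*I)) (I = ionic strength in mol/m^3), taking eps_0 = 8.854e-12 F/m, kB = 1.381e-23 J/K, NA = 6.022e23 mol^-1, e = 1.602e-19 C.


Ionic strength I = 0.0046 * 2^2 * 1000 = 18.4 mol/m^3
kappa^-1 = sqrt(65 * 8.854e-12 * 1.381e-23 * 296 / (2 * 6.022e23 * (1.602e-19)^2 * 18.4))
kappa^-1 = 2.034 nm

2.034


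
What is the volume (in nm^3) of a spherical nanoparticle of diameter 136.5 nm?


Radius r = 136.5/2 = 68.25 nm
Volume V = (4/3) * pi * r^3
V = (4/3) * pi * (68.25)^3
V = 1331669.88 nm^3

1331669.88


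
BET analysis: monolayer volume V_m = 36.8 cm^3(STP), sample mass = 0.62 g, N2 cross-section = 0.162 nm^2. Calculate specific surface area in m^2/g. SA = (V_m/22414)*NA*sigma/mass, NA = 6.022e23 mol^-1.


Number of moles in monolayer = V_m / 22414 = 36.8 / 22414 = 0.00164183
Number of molecules = moles * NA = 0.00164183 * 6.022e23
SA = molecules * sigma / mass
SA = (36.8 / 22414) * 6.022e23 * 0.162e-18 / 0.62
SA = 258.3 m^2/g

258.3


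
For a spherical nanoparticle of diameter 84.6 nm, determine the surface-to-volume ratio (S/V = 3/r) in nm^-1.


Radius r = 84.6/2 = 42.3 nm
S/V = 3 / r = 3 / 42.3
S/V = 0.0709 nm^-1

0.0709


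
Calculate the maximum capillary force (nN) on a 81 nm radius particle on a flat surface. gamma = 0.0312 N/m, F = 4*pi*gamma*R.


Convert radius: R = 81 nm = 8.1e-08 m
F = 4 * pi * gamma * R
F = 4 * pi * 0.0312 * 8.1e-08
F = 3.17577e-08 N = 31.7577 nN

31.7577


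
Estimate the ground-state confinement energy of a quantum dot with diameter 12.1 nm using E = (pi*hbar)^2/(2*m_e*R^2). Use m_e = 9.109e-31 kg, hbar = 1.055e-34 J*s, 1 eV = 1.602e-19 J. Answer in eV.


Radius R = 12.1/2 = 6.05 nm = 6.05e-09 m
E = (pi * 1.055e-34)^2 / (2 * 9.109e-31 * (6.05e-09)^2)
E(J) = 1.64738e-21
E = E(J) / 1.602e-19 = 0.0103 eV

0.0103


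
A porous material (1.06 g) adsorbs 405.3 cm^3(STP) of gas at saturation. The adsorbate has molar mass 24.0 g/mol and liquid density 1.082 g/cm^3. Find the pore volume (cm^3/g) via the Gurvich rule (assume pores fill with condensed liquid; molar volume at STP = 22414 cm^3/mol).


Moles adsorbed n = V_ads / 22414 = 405.3 / 22414 = 1.808245e-02 mol
Liquid volume V_liq = n * M / rho_liq = 1.808245e-02 * 24.0 / 1.082 = 0.40109 cm^3
Specific pore volume V_pore = V_liq / m_sample = 0.40109 / 1.06
V_pore = 0.3784 cm^3/g

0.3784


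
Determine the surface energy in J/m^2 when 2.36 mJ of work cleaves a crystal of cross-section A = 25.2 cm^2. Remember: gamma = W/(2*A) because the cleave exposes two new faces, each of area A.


Convert: A = 25.2 cm^2 = 0.00252 m^2, W = 2.36 mJ = 0.00236 J
Cleaving exposes two faces of area A, so total new surface = 2*A and gamma = W / (2*A)
gamma = 0.00236 / (2 * 0.00252)
gamma = 0.468 J/m^2

0.468


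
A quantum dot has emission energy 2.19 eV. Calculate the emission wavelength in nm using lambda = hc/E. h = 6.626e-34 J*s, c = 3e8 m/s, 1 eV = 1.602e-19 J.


Convert energy: E = 2.19 eV = 2.19 * 1.602e-19 = 3.50838e-19 J
lambda = h*c / E = 6.626e-34 * 3e8 / 3.50838e-19
lambda = 5.66586e-07 m = 566.6 nm

566.6


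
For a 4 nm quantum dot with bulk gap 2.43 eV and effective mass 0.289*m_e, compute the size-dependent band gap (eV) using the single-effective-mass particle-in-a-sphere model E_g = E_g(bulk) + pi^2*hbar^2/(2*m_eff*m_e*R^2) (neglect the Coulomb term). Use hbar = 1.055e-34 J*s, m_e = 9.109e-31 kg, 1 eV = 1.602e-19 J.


Radius R = 4/2 nm = 2e-09 m
Confinement energy dE = pi^2 * hbar^2 / (2 * m_eff * m_e * R^2)
dE = pi^2 * (1.055e-34)^2 / (2 * 0.289 * 9.109e-31 * (2e-09)^2) J, divided by 1.602e-19 J/eV
dE = 0.3256 eV
Total band gap = E_g(bulk) + dE = 2.43 + 0.3256 = 2.7556 eV

2.7556


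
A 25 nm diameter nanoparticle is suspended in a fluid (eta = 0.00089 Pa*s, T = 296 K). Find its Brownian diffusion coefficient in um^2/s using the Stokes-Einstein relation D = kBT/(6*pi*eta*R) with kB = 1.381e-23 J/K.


Radius R = 25/2 = 12.5 nm = 1.25e-08 m
D = kB*T / (6*pi*eta*R)
D = 1.381e-23 * 296 / (6 * pi * 0.00089 * 1.25e-08)
D = 1.94932e-11 m^2/s = 19.493 um^2/s

19.493


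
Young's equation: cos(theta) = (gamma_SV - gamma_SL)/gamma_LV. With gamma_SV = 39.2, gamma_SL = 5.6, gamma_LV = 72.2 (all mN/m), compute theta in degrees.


cos(theta) = (gamma_SV - gamma_SL) / gamma_LV
cos(theta) = (39.2 - 5.6) / 72.2
cos(theta) = 0.465374
theta = arccos(0.465374) = 62.27 degrees

62.27


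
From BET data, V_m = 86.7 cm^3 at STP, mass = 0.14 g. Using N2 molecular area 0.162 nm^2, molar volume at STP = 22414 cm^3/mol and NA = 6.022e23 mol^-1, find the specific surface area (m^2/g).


Number of moles in monolayer = V_m / 22414 = 86.7 / 22414 = 0.00386812
Number of molecules = moles * NA = 0.00386812 * 6.022e23
SA = molecules * sigma / mass
SA = (86.7 / 22414) * 6.022e23 * 0.162e-18 / 0.14
SA = 2695.4 m^2/g

2695.4


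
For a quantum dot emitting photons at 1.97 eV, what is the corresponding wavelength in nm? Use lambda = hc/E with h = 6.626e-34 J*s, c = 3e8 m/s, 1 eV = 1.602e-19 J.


Convert energy: E = 1.97 eV = 1.97 * 1.602e-19 = 3.15594e-19 J
lambda = h*c / E = 6.626e-34 * 3e8 / 3.15594e-19
lambda = 6.2986e-07 m = 629.9 nm

629.9


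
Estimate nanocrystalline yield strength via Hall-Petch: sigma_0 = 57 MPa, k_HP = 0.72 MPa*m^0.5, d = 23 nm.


d = 23 nm = 2.3e-08 m
sqrt(d) = 0.0001516575
Hall-Petch contribution = k / sqrt(d) = 0.72 / 0.0001516575 = 4747.5 MPa
sigma = sigma_0 + k/sqrt(d) = 57 + 4747.5 = 4804.5 MPa

4804.5


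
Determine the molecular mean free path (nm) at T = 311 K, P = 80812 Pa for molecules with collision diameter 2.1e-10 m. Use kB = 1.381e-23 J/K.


Mean free path: lambda = kB*T / (sqrt(2) * pi * d^2 * P)
lambda = 1.381e-23 * 311 / (sqrt(2) * pi * (2.1e-10)^2 * 80812)
lambda = 2.71253e-07 m
lambda = 271.25 nm

271.25


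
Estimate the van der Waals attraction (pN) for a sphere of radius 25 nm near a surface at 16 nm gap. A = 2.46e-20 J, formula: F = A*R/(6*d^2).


Convert to SI: R = 25 nm = 2.5e-08 m, d = 16 nm = 1.6e-08 m
F = A * R / (6 * d^2)
F = 2.46e-20 * 2.5e-08 / (6 * (1.6e-08)^2)
F = 4.00391e-13 N = 0.4 pN

0.4


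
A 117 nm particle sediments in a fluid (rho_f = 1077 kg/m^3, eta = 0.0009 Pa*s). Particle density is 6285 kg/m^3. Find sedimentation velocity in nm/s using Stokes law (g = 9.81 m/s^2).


Radius R = 117/2 nm = 5.85e-08 m
Density difference = 6285 - 1077 = 5208 kg/m^3
v = 2 * R^2 * (rho_p - rho_f) * g / (9 * eta)
v = 2 * (5.85e-08)^2 * 5208 * 9.81 / (9 * 0.0009)
v = 4.31715e-08 m/s = 43.1715 nm/s

43.1715


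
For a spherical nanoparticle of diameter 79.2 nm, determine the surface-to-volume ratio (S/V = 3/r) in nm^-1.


Radius r = 79.2/2 = 39.6 nm
S/V = 3 / r = 3 / 39.6
S/V = 0.0758 nm^-1

0.0758


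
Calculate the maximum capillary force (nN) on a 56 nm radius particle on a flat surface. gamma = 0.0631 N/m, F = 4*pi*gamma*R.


Convert radius: R = 56 nm = 5.6e-08 m
F = 4 * pi * gamma * R
F = 4 * pi * 0.0631 * 5.6e-08
F = 4.44045e-08 N = 44.4045 nN

44.4045


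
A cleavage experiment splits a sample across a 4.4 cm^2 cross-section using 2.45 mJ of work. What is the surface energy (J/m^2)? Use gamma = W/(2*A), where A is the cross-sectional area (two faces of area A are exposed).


Convert: A = 4.4 cm^2 = 0.00044 m^2, W = 2.45 mJ = 0.00245 J
Cleaving exposes two faces of area A, so total new surface = 2*A and gamma = W / (2*A)
gamma = 0.00245 / (2 * 0.00044)
gamma = 2.784 J/m^2

2.784


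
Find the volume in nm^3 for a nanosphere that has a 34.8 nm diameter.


Radius r = 34.8/2 = 17.4 nm
Volume V = (4/3) * pi * r^3
V = (4/3) * pi * (17.4)^3
V = 22066.65 nm^3

22066.65


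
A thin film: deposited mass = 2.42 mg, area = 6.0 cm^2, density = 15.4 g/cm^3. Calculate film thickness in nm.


Convert: m = 2.42 mg = 2.4200e-06 kg, A = 6.0 cm^2 = 6.0000e-04 m^2, rho = 15.4 g/cm^3 = 15400 kg/m^3
t = m / (A * rho)
t = 2.4200e-06 / (6.0000e-04 * 15400)
t = 2.6190e-07 m = 261.9 nm

261.9


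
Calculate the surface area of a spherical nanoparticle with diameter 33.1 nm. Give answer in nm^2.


Radius r = 33.1/2 = 16.55 nm
Surface area SA = 4 * pi * r^2
SA = 4 * pi * (16.55)^2
SA = 3441.96 nm^2

3441.96


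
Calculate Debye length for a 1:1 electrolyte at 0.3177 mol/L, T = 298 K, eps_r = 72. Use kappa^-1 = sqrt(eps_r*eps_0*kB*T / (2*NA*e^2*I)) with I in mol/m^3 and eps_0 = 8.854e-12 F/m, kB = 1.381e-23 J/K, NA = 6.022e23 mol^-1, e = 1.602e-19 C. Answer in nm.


Ionic strength I = 0.3177 * 1^2 * 1000 = 317.7 mol/m^3
kappa^-1 = sqrt(72 * 8.854e-12 * 1.381e-23 * 298 / (2 * 6.022e23 * (1.602e-19)^2 * 317.7))
kappa^-1 = 0.517 nm

0.517


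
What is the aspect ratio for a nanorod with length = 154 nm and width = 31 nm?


Aspect ratio AR = length / diameter
AR = 154 / 31
AR = 4.97

4.97


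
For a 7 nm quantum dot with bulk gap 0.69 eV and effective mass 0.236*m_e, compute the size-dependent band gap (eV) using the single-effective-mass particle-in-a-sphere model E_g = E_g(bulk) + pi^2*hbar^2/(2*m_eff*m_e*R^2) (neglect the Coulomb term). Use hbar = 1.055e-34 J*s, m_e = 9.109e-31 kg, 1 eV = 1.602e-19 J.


Radius R = 7/2 nm = 3.5e-09 m
Confinement energy dE = pi^2 * hbar^2 / (2 * m_eff * m_e * R^2)
dE = pi^2 * (1.055e-34)^2 / (2 * 0.236 * 9.109e-31 * (3.5e-09)^2) J, divided by 1.602e-19 J/eV
dE = 0.1302 eV
Total band gap = E_g(bulk) + dE = 0.69 + 0.1302 = 0.8202 eV

0.8202


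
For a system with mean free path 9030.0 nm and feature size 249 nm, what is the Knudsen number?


Knudsen number Kn = lambda / L
Kn = 9030.0 / 249
Kn = 36.2651

36.2651


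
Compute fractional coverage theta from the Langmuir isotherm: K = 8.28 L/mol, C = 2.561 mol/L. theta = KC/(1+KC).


Langmuir isotherm: theta = K*C / (1 + K*C)
K*C = 8.28 * 2.561 = 21.20508
theta = 21.20508 / (1 + 21.20508) = 21.20508 / 22.20508
theta = 0.955

0.955


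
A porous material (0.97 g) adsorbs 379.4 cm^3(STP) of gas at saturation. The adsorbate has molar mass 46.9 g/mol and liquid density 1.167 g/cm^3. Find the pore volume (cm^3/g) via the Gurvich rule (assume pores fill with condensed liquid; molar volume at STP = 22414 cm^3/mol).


Moles adsorbed n = V_ads / 22414 = 379.4 / 22414 = 1.692692e-02 mol
Liquid volume V_liq = n * M / rho_liq = 1.692692e-02 * 46.9 / 1.167 = 0.68027 cm^3
Specific pore volume V_pore = V_liq / m_sample = 0.68027 / 0.97
V_pore = 0.7013 cm^3/g

0.7013


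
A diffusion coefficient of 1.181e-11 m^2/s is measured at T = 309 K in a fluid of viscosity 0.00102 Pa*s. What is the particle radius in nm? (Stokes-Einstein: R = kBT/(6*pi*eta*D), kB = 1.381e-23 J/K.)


Stokes-Einstein: R = kB*T / (6*pi*eta*D)
R = 1.381e-23 * 309 / (6 * pi * 0.00102 * 1.181e-11)
R = 1.87932e-08 m = 18.79 nm

18.79


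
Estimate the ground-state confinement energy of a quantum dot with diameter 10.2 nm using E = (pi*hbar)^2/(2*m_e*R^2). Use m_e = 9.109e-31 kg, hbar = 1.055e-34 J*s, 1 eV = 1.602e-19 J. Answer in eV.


Radius R = 10.2/2 = 5.1 nm = 5.1e-09 m
E = (pi * 1.055e-34)^2 / (2 * 9.109e-31 * (5.1e-09)^2)
E(J) = 2.31827e-21
E = E(J) / 1.602e-19 = 0.0145 eV

0.0145


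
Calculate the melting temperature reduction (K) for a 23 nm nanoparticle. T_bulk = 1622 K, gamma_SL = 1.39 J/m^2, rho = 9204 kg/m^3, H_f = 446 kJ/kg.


Radius R = 23/2 = 11.5 nm = 1.15e-08 m
Convert H_f = 446 kJ/kg = 446000 J/kg
dT = 2 * gamma_SL * T_bulk / (rho * H_f * R)
dT = 2 * 1.39 * 1622 / (9204 * 446000 * 1.15e-08)
dT = 95.5 K

95.5


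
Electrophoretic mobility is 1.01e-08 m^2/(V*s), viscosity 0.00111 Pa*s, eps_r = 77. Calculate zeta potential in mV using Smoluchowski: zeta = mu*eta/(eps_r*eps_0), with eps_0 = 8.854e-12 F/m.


Smoluchowski equation: zeta = mu * eta / (eps_r * eps_0)
zeta = 1.01e-08 * 0.00111 / (77 * 8.854e-12)
zeta = 0.016444 V = 16.44 mV

16.44


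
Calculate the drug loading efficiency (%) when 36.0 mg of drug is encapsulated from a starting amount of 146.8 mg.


Drug loading efficiency = (drug loaded / drug initial) * 100
DLE = 36.0 / 146.8 * 100
DLE = 0.2452 * 100
DLE = 24.52%

24.52


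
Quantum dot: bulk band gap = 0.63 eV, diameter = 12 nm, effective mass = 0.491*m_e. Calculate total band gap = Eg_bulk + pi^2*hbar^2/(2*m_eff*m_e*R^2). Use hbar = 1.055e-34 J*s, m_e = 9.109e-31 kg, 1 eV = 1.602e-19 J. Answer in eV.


Radius R = 12/2 nm = 6e-09 m
Confinement energy dE = pi^2 * hbar^2 / (2 * m_eff * m_e * R^2)
dE = pi^2 * (1.055e-34)^2 / (2 * 0.491 * 9.109e-31 * (6e-09)^2) J, divided by 1.602e-19 J/eV
dE = 0.0213 eV
Total band gap = E_g(bulk) + dE = 0.63 + 0.0213 = 0.6513 eV

0.6513


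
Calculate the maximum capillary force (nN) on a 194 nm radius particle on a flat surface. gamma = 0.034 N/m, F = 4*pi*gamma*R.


Convert radius: R = 194 nm = 1.94e-07 m
F = 4 * pi * gamma * R
F = 4 * pi * 0.034 * 1.94e-07
F = 8.28878e-08 N = 82.8878 nN

82.8878


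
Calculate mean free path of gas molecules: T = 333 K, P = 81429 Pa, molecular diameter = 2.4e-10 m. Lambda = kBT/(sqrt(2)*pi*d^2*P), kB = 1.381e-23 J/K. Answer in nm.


Mean free path: lambda = kB*T / (sqrt(2) * pi * d^2 * P)
lambda = 1.381e-23 * 333 / (sqrt(2) * pi * (2.4e-10)^2 * 81429)
lambda = 2.20684e-07 m
lambda = 220.68 nm

220.68


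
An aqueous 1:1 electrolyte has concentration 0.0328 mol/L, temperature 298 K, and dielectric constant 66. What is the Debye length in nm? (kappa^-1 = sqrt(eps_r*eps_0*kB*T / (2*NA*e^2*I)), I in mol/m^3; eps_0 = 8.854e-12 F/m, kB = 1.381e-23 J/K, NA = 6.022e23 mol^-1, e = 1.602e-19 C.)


Ionic strength I = 0.0328 * 1^2 * 1000 = 32.8 mol/m^3
kappa^-1 = sqrt(66 * 8.854e-12 * 1.381e-23 * 298 / (2 * 6.022e23 * (1.602e-19)^2 * 32.8))
kappa^-1 = 1.54 nm

1.54


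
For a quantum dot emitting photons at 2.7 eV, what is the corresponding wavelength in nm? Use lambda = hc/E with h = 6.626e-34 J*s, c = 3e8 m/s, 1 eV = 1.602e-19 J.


Convert energy: E = 2.7 eV = 2.7 * 1.602e-19 = 4.3254e-19 J
lambda = h*c / E = 6.626e-34 * 3e8 / 4.3254e-19
lambda = 4.59564e-07 m = 459.6 nm

459.6


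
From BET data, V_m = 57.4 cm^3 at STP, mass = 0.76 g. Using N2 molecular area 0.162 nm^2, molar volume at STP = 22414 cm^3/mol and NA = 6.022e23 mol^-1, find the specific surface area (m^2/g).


Number of moles in monolayer = V_m / 22414 = 57.4 / 22414 = 0.0025609
Number of molecules = moles * NA = 0.0025609 * 6.022e23
SA = molecules * sigma / mass
SA = (57.4 / 22414) * 6.022e23 * 0.162e-18 / 0.76
SA = 328.7 m^2/g

328.7


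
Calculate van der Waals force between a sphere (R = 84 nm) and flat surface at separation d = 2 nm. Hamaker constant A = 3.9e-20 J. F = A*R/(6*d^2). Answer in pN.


Convert to SI: R = 84 nm = 8.4e-08 m, d = 2 nm = 2e-09 m
F = A * R / (6 * d^2)
F = 3.9e-20 * 8.4e-08 / (6 * (2e-09)^2)
F = 1.365e-10 N = 136.5 pN

136.5


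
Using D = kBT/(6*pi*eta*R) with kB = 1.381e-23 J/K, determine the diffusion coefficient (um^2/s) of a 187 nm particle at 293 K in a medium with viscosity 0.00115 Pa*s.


Radius R = 187/2 = 93.5 nm = 9.35e-08 m
D = kB*T / (6*pi*eta*R)
D = 1.381e-23 * 293 / (6 * pi * 0.00115 * 9.35e-08)
D = 1.99641e-12 m^2/s = 1.996 um^2/s

1.996


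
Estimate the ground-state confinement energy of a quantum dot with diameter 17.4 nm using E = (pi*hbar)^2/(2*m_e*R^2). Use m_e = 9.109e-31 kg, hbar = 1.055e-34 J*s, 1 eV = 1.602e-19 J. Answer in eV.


Radius R = 17.4/2 = 8.7 nm = 8.7e-09 m
E = (pi * 1.055e-34)^2 / (2 * 9.109e-31 * (8.7e-09)^2)
E(J) = 7.96646e-22
E = E(J) / 1.602e-19 = 0.005 eV

0.005


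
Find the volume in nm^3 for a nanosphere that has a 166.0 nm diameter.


Radius r = 166.0/2 = 83 nm
Volume V = (4/3) * pi * r^3
V = (4/3) * pi * (83)^3
V = 2395095.78 nm^3

2395095.78


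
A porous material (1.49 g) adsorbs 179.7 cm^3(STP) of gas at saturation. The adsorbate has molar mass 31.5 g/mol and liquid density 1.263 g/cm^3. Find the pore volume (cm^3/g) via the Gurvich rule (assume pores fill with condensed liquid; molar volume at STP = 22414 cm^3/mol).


Moles adsorbed n = V_ads / 22414 = 179.7 / 22414 = 8.017311e-03 mol
Liquid volume V_liq = n * M / rho_liq = 8.017311e-03 * 31.5 / 1.263 = 0.19996 cm^3
Specific pore volume V_pore = V_liq / m_sample = 0.19996 / 1.49
V_pore = 0.1342 cm^3/g

0.1342


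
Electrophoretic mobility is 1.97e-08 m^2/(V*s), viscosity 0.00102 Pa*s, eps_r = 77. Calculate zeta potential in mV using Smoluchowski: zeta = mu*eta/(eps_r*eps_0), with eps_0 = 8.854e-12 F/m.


Smoluchowski equation: zeta = mu * eta / (eps_r * eps_0)
zeta = 1.97e-08 * 0.00102 / (77 * 8.854e-12)
zeta = 0.029474 V = 29.47 mV

29.47


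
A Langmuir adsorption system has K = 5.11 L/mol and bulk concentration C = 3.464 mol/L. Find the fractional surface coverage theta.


Langmuir isotherm: theta = K*C / (1 + K*C)
K*C = 5.11 * 3.464 = 17.70104
theta = 17.70104 / (1 + 17.70104) = 17.70104 / 18.70104
theta = 0.9465

0.9465


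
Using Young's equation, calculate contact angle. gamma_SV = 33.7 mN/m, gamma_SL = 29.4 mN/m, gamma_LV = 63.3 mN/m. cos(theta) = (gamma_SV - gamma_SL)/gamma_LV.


cos(theta) = (gamma_SV - gamma_SL) / gamma_LV
cos(theta) = (33.7 - 29.4) / 63.3
cos(theta) = 0.06793
theta = arccos(0.06793) = 86.1 degrees

86.1


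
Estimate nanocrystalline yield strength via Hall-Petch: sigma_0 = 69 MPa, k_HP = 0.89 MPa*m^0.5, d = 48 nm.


d = 48 nm = 4.8e-08 m
sqrt(d) = 0.000219089
Hall-Petch contribution = k / sqrt(d) = 0.89 / 0.000219089 = 4062.3 MPa
sigma = sigma_0 + k/sqrt(d) = 69 + 4062.3 = 4131.3 MPa

4131.3


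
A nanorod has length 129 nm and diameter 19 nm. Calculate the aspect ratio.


Aspect ratio AR = length / diameter
AR = 129 / 19
AR = 6.79

6.79


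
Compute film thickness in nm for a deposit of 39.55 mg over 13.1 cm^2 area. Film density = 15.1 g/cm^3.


Convert: m = 39.55 mg = 3.9550e-05 kg, A = 13.1 cm^2 = 1.3100e-03 m^2, rho = 15.1 g/cm^3 = 15100 kg/m^3
t = m / (A * rho)
t = 3.9550e-05 / (1.3100e-03 * 15100)
t = 1.9994e-06 m = 1999.4 nm

1999.4


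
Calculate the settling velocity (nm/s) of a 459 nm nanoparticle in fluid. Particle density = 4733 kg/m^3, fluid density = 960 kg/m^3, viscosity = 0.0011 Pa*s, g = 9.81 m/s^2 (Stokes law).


Radius R = 459/2 nm = 2.295e-07 m
Density difference = 4733 - 960 = 3773 kg/m^3
v = 2 * R^2 * (rho_p - rho_f) * g / (9 * eta)
v = 2 * (2.295e-07)^2 * 3773 * 9.81 / (9 * 0.0011)
v = 3.93837e-07 m/s = 393.8365 nm/s

393.8365


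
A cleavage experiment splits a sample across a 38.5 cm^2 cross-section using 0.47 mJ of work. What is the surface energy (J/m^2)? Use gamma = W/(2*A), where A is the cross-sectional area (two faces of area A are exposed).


Convert: A = 38.5 cm^2 = 0.00385 m^2, W = 0.47 mJ = 0.00047 J
Cleaving exposes two faces of area A, so total new surface = 2*A and gamma = W / (2*A)
gamma = 0.00047 / (2 * 0.00385)
gamma = 0.061 J/m^2

0.061


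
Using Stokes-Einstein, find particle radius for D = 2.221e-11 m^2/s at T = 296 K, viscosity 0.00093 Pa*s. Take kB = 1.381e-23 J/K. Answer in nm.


Stokes-Einstein: R = kB*T / (6*pi*eta*D)
R = 1.381e-23 * 296 / (6 * pi * 0.00093 * 2.221e-11)
R = 1.04991e-08 m = 10.5 nm

10.5


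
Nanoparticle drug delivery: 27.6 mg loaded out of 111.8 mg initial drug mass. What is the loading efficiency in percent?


Drug loading efficiency = (drug loaded / drug initial) * 100
DLE = 27.6 / 111.8 * 100
DLE = 0.2469 * 100
DLE = 24.69%

24.69


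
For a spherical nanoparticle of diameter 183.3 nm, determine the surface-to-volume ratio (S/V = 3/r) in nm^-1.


Radius r = 183.3/2 = 91.65 nm
S/V = 3 / r = 3 / 91.65
S/V = 0.0327 nm^-1

0.0327


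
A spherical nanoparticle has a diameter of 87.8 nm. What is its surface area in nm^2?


Radius r = 87.8/2 = 43.9 nm
Surface area SA = 4 * pi * r^2
SA = 4 * pi * (43.9)^2
SA = 24218.04 nm^2

24218.04


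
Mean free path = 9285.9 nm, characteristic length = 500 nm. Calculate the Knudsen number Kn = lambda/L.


Knudsen number Kn = lambda / L
Kn = 9285.9 / 500
Kn = 18.5718

18.5718


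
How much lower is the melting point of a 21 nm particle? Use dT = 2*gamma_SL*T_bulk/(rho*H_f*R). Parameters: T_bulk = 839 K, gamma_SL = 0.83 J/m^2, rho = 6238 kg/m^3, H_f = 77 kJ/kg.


Radius R = 21/2 = 10.5 nm = 1.05e-08 m
Convert H_f = 77 kJ/kg = 77000 J/kg
dT = 2 * gamma_SL * T_bulk / (rho * H_f * R)
dT = 2 * 0.83 * 839 / (6238 * 77000 * 1.05e-08)
dT = 276.1 K

276.1


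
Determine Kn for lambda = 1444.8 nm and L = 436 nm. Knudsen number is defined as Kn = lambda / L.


Knudsen number Kn = lambda / L
Kn = 1444.8 / 436
Kn = 3.3138

3.3138


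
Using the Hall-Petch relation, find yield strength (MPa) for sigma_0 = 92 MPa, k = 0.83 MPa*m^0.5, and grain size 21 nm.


d = 21 nm = 2.1e-08 m
sqrt(d) = 0.0001449138
Hall-Petch contribution = k / sqrt(d) = 0.83 / 0.0001449138 = 5727.5 MPa
sigma = sigma_0 + k/sqrt(d) = 92 + 5727.5 = 5819.5 MPa

5819.5


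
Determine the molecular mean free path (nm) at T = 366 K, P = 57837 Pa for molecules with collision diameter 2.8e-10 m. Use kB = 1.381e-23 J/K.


Mean free path: lambda = kB*T / (sqrt(2) * pi * d^2 * P)
lambda = 1.381e-23 * 366 / (sqrt(2) * pi * (2.8e-10)^2 * 57837)
lambda = 2.50893e-07 m
lambda = 250.89 nm

250.89


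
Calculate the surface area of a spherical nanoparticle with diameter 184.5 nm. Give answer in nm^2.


Radius r = 184.5/2 = 92.25 nm
Surface area SA = 4 * pi * r^2
SA = 4 * pi * (92.25)^2
SA = 106940.6 nm^2

106940.6


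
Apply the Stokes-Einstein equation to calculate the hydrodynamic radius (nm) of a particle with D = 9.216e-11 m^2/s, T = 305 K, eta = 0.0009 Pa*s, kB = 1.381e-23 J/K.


Stokes-Einstein: R = kB*T / (6*pi*eta*D)
R = 1.381e-23 * 305 / (6 * pi * 0.0009 * 9.216e-11)
R = 2.69406e-09 m = 2.69 nm

2.69


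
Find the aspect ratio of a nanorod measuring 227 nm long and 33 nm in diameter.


Aspect ratio AR = length / diameter
AR = 227 / 33
AR = 6.88

6.88


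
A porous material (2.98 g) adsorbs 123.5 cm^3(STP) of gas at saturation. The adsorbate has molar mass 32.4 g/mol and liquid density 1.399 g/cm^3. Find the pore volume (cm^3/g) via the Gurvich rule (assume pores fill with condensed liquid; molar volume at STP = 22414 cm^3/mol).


Moles adsorbed n = V_ads / 22414 = 123.5 / 22414 = 5.509949e-03 mol
Liquid volume V_liq = n * M / rho_liq = 5.509949e-03 * 32.4 / 1.399 = 0.12761 cm^3
Specific pore volume V_pore = V_liq / m_sample = 0.12761 / 2.98
V_pore = 0.0428 cm^3/g

0.0428


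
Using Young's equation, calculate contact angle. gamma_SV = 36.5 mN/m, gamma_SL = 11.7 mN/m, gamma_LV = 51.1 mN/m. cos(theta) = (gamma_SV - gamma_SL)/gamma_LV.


cos(theta) = (gamma_SV - gamma_SL) / gamma_LV
cos(theta) = (36.5 - 11.7) / 51.1
cos(theta) = 0.485323
theta = arccos(0.485323) = 60.97 degrees

60.97


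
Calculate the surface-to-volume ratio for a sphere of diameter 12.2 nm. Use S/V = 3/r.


Radius r = 12.2/2 = 6.1 nm
S/V = 3 / r = 3 / 6.1
S/V = 0.4918 nm^-1

0.4918


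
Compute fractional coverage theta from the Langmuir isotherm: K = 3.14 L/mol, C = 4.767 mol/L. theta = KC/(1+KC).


Langmuir isotherm: theta = K*C / (1 + K*C)
K*C = 3.14 * 4.767 = 14.96838
theta = 14.96838 / (1 + 14.96838) = 14.96838 / 15.96838
theta = 0.9374

0.9374


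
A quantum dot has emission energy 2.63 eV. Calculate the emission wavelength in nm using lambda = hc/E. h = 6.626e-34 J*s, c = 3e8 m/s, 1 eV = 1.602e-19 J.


Convert energy: E = 2.63 eV = 2.63 * 1.602e-19 = 4.21326e-19 J
lambda = h*c / E = 6.626e-34 * 3e8 / 4.21326e-19
lambda = 4.71796e-07 m = 471.8 nm

471.8


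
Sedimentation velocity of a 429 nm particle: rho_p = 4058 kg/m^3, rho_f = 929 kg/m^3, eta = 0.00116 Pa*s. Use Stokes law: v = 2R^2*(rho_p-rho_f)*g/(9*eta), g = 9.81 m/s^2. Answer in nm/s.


Radius R = 429/2 nm = 2.145e-07 m
Density difference = 4058 - 929 = 3129 kg/m^3
v = 2 * R^2 * (rho_p - rho_f) * g / (9 * eta)
v = 2 * (2.145e-07)^2 * 3129 * 9.81 / (9 * 0.00116)
v = 2.70557e-07 m/s = 270.5569 nm/s

270.5569


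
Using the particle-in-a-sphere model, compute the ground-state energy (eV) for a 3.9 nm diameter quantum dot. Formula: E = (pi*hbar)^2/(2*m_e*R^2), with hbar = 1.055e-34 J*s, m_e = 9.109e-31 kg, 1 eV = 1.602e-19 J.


Radius R = 3.9/2 = 1.95 nm = 1.95e-09 m
E = (pi * 1.055e-34)^2 / (2 * 9.109e-31 * (1.95e-09)^2)
E(J) = 1.58575e-20
E = E(J) / 1.602e-19 = 0.099 eV

0.099


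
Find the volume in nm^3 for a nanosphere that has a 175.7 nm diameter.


Radius r = 175.7/2 = 87.85 nm
Volume V = (4/3) * pi * r^3
V = (4/3) * pi * (87.85)^3
V = 2839971.01 nm^3

2839971.01


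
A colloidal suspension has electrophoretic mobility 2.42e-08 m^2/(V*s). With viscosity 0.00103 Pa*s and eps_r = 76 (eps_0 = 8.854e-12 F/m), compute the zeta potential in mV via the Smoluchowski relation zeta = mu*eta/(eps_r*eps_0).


Smoluchowski equation: zeta = mu * eta / (eps_r * eps_0)
zeta = 2.42e-08 * 0.00103 / (76 * 8.854e-12)
zeta = 0.037042 V = 37.04 mV

37.04


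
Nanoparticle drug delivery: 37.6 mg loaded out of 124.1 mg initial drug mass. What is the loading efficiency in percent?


Drug loading efficiency = (drug loaded / drug initial) * 100
DLE = 37.6 / 124.1 * 100
DLE = 0.303 * 100
DLE = 30.3%

30.3


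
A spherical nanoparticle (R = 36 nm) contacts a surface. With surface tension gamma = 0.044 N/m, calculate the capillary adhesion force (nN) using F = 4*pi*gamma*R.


Convert radius: R = 36 nm = 3.6e-08 m
F = 4 * pi * gamma * R
F = 4 * pi * 0.044 * 3.6e-08
F = 1.99051e-08 N = 19.9051 nN

19.9051


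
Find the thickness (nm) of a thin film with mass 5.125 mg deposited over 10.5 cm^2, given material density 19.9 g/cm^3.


Convert: m = 5.125 mg = 5.1250e-06 kg, A = 10.5 cm^2 = 1.0500e-03 m^2, rho = 19.9 g/cm^3 = 19900 kg/m^3
t = m / (A * rho)
t = 5.1250e-06 / (1.0500e-03 * 19900)
t = 2.4527e-07 m = 245.3 nm

245.3


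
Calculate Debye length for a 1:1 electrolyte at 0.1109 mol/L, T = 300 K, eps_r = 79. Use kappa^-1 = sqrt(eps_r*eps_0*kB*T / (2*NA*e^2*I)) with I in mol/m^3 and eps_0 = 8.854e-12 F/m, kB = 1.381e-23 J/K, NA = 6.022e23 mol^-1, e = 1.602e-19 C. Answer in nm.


Ionic strength I = 0.1109 * 1^2 * 1000 = 110.9 mol/m^3
kappa^-1 = sqrt(79 * 8.854e-12 * 1.381e-23 * 300 / (2 * 6.022e23 * (1.602e-19)^2 * 110.9))
kappa^-1 = 0.919 nm

0.919


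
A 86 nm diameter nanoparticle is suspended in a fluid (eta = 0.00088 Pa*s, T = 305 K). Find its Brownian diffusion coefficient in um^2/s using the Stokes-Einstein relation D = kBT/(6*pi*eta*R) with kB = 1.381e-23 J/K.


Radius R = 86/2 = 43 nm = 4.3e-08 m
D = kB*T / (6*pi*eta*R)
D = 1.381e-23 * 305 / (6 * pi * 0.00088 * 4.3e-08)
D = 5.90529e-12 m^2/s = 5.905 um^2/s

5.905


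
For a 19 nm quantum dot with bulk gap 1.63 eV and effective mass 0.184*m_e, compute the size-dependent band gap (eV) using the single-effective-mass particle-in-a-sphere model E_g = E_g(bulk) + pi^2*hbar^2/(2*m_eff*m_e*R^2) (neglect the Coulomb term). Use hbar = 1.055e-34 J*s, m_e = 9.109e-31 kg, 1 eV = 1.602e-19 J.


Radius R = 19/2 nm = 9.5e-09 m
Confinement energy dE = pi^2 * hbar^2 / (2 * m_eff * m_e * R^2)
dE = pi^2 * (1.055e-34)^2 / (2 * 0.184 * 9.109e-31 * (9.5e-09)^2) J, divided by 1.602e-19 J/eV
dE = 0.0227 eV
Total band gap = E_g(bulk) + dE = 1.63 + 0.0227 = 1.6527 eV

1.6527


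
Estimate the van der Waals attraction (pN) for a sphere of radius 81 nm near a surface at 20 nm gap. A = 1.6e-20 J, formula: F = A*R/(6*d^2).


Convert to SI: R = 81 nm = 8.1e-08 m, d = 20 nm = 2e-08 m
F = A * R / (6 * d^2)
F = 1.6e-20 * 8.1e-08 / (6 * (2e-08)^2)
F = 5.4e-13 N = 0.54 pN

0.54


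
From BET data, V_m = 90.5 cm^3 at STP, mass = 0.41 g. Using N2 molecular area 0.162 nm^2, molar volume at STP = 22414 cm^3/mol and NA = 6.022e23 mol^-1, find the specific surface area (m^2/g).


Number of moles in monolayer = V_m / 22414 = 90.5 / 22414 = 0.00403766
Number of molecules = moles * NA = 0.00403766 * 6.022e23
SA = molecules * sigma / mass
SA = (90.5 / 22414) * 6.022e23 * 0.162e-18 / 0.41
SA = 960.7 m^2/g

960.7


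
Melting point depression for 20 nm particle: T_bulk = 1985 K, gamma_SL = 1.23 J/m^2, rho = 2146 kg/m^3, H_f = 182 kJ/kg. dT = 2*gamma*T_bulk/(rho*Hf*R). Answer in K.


Radius R = 20/2 = 10 nm = 1e-08 m
Convert H_f = 182 kJ/kg = 182000 J/kg
dT = 2 * gamma_SL * T_bulk / (rho * H_f * R)
dT = 2 * 1.23 * 1985 / (2146 * 182000 * 1e-08)
dT = 1250.2 K

1250.2


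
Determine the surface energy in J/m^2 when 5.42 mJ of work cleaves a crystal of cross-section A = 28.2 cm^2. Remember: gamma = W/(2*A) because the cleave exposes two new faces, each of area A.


Convert: A = 28.2 cm^2 = 0.00282 m^2, W = 5.42 mJ = 0.00542 J
Cleaving exposes two faces of area A, so total new surface = 2*A and gamma = W / (2*A)
gamma = 0.00542 / (2 * 0.00282)
gamma = 0.961 J/m^2

0.961


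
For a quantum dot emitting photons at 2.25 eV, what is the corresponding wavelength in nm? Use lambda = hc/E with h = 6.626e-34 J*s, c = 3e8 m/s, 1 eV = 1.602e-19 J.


Convert energy: E = 2.25 eV = 2.25 * 1.602e-19 = 3.6045e-19 J
lambda = h*c / E = 6.626e-34 * 3e8 / 3.6045e-19
lambda = 5.51477e-07 m = 551.5 nm

551.5
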